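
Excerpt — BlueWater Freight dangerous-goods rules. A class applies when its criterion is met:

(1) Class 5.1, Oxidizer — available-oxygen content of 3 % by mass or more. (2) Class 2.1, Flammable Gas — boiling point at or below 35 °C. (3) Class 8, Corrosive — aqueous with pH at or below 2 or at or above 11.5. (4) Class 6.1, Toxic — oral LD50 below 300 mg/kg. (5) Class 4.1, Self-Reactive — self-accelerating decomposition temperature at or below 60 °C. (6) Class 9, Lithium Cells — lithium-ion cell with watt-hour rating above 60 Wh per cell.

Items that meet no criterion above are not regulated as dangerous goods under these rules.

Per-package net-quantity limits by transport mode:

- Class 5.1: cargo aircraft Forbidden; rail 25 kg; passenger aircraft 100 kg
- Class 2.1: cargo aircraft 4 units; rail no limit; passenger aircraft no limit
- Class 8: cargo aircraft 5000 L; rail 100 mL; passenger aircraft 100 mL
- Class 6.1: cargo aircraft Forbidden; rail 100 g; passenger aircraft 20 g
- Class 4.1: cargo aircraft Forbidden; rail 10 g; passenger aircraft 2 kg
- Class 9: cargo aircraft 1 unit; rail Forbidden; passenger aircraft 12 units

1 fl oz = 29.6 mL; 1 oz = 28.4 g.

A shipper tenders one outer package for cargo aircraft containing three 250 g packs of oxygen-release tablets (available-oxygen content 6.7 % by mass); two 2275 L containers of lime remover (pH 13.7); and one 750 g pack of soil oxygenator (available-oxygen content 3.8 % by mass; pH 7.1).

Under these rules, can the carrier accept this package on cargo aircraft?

The oxygen-release tablets have available-oxygen content 6.7 % by mass, which is ≥ 3 % by mass, so they are Class 5.1 (Oxidizer).
The lime remover has pH 13.7, which is ≥ 11.5, so it is Class 8 (Corrosive).
The soil oxygenator has available-oxygen content 3.8 % by mass, which is ≥ 3 % by mass, so it is Class 5.1 (Oxidizer).
Total Class 5.1: (three 250 g packs = 750 g) + 750 g = 1.5 kg.
By cargo aircraft, Class 5.1 is Forbidden regardless of quantity.
Class 8 quantity: two 2275 L containers = 4550 L.
That is within the Class 8 cargo aircraft limit of 5000 L.

No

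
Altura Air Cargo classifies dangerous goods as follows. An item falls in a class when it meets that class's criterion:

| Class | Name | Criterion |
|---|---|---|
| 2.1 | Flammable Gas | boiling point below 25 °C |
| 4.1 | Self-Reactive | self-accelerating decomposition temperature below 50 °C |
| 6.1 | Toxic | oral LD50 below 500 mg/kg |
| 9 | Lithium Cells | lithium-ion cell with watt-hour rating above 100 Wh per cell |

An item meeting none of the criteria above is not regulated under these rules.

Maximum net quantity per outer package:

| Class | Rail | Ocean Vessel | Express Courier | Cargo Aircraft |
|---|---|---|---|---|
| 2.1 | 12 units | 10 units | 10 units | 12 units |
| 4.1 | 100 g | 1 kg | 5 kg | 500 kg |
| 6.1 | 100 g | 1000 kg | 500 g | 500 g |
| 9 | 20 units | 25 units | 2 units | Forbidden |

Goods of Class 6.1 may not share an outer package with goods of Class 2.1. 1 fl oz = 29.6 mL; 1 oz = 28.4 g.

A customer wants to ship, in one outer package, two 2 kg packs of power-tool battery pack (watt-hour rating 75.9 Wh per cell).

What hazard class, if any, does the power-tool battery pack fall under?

Not regulated

watt-hour rating 75.9 Wh per cell is not above 100 Wh per cell, so Class 9 does not apply.
No criterion is met, so the item is not regulated.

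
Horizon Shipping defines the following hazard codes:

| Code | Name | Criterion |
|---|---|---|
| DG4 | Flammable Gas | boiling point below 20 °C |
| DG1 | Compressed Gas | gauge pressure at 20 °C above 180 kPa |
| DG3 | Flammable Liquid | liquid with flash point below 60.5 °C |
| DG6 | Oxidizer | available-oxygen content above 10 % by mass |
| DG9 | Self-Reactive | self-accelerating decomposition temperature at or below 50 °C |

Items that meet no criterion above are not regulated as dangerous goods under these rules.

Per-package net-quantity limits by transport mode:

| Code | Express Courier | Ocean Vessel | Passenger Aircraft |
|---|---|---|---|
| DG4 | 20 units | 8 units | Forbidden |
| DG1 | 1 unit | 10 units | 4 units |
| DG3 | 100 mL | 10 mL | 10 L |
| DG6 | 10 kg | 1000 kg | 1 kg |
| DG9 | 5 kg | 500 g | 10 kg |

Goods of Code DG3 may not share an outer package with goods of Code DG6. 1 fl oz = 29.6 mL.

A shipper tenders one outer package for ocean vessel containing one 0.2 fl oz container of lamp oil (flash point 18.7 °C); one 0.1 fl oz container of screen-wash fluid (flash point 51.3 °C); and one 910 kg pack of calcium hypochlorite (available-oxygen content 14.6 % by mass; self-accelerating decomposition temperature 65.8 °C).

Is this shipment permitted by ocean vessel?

No

With flash point 18.7 °C (< 60.5 °C), the lamp oil falls in Code DG3.
With flash point 51.3 °C (< 60.5 °C), the screen-wash fluid falls in Code DG3.
Available-oxygen content 14.6 % by mass meets the Code DG6 criterion (Oxidizer), so the calcium hypochlorite is Code DG6.
Total Code DG3: (one 0.2 fl oz container = 5.92 mL) + (one 0.1 fl oz container = 2.96 mL) = 8.88 mL.
That is within the Code DG3 ocean vessel limit of 10 mL.
Code DG6 quantity: 910 kg.
That is within the Code DG6 ocean vessel limit of 1000 kg.
Code DG3 and Code DG6 may not share an outer package.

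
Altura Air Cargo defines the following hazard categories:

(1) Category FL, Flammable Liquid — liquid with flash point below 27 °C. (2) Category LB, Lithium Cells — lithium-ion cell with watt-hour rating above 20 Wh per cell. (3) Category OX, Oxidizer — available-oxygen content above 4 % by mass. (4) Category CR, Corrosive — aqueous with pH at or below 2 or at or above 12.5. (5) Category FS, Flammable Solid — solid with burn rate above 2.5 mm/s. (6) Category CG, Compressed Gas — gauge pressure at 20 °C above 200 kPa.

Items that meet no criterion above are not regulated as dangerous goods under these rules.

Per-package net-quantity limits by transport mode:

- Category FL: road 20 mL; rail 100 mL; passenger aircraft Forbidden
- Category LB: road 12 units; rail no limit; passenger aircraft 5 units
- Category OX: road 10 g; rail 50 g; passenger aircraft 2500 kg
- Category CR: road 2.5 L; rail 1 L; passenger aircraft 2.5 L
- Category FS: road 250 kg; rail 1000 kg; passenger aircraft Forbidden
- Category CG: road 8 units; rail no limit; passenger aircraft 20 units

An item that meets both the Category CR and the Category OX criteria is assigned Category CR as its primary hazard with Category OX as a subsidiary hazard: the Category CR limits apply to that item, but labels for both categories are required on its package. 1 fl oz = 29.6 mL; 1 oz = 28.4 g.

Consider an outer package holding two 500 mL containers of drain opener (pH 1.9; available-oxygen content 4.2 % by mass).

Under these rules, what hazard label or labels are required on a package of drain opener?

With pH 1.9 (≤ 2), the drain opener falls in Category CR.
Drain opener: available-oxygen content 4.2 % by mass > 4 % by mass → Category OX (Oxidizer).
By the precedence rule Category CR is primary and Category OX is subsidiary, and that rule requires both labels on the package.

Category CR and OX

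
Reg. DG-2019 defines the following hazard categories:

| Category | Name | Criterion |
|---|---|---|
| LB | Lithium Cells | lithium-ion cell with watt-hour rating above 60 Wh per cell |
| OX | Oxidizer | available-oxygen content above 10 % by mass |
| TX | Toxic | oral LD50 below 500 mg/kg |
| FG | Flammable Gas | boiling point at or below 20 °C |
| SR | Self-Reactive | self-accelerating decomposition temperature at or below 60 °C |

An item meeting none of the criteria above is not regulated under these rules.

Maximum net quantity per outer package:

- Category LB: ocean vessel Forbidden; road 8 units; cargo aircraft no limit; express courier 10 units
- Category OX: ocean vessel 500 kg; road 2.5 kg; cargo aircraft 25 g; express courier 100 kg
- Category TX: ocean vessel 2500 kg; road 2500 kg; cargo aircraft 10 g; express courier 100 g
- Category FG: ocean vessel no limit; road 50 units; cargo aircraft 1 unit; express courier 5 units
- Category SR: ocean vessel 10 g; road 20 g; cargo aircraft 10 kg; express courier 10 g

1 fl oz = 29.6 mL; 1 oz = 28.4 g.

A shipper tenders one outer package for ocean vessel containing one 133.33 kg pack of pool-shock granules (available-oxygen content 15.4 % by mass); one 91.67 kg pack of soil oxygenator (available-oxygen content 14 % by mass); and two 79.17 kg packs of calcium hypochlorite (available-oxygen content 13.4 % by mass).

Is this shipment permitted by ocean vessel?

Yes

Pool-shock granules: available-oxygen content 15.4 % by mass > 10 % by mass → Category OX (Oxidizer).
Available-oxygen content 14 % by mass meets the Category OX criterion (Oxidizer), so the soil oxygenator is Category OX.
The calcium hypochlorite has available-oxygen content 13.4 % by mass, which is > 10 % by mass, so it is Category OX (Oxidizer).
Category OX net quantity: 133.33 kg + 91.67 kg + (two 79.17 kg packs = 158.34 kg) = 383.34 kg.
383.34 kg is within the ocean vessel limit of 500 kg for Category OX.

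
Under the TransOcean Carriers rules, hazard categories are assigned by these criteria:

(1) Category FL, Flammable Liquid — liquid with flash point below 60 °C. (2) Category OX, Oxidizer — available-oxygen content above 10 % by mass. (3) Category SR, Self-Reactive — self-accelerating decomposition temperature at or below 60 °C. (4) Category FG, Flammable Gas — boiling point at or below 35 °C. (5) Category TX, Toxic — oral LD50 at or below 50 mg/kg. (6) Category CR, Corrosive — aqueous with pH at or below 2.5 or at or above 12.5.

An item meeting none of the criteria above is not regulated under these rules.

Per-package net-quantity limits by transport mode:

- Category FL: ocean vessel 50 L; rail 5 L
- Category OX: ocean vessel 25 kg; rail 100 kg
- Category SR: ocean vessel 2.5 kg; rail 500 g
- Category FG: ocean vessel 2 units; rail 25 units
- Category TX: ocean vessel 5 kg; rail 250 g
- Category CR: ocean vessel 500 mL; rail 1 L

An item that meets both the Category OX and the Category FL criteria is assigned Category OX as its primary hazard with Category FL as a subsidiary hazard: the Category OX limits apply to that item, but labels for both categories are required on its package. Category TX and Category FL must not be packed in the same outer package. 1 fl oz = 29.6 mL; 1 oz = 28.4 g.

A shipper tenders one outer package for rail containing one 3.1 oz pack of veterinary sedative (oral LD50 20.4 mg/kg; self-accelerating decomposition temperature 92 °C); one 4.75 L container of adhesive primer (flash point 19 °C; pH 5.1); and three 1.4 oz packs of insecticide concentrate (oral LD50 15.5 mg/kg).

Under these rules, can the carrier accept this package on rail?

No

With oral LD50 20.4 mg/kg (≤ 50 mg/kg), the veterinary sedative falls in Category TX.
With flash point 19 °C (< 60 °C), the adhesive primer falls in Category FL.
Oral LD50 15.5 mg/kg meets the Category TX criterion (Toxic), so the insecticide concentrate is Category TX.
Total Category TX: (one 3.1 oz pack = 88.04 g) + (three 1.4 oz packs = 119.28 g) = 207.32 g.
207.32 g ≤ 250 g (rail limit, Category TX) — within limit.
Category FL quantity: 4.75 L.
That is within the Category FL rail limit of 5 L.
Category TX and Category FL may not share an outer package.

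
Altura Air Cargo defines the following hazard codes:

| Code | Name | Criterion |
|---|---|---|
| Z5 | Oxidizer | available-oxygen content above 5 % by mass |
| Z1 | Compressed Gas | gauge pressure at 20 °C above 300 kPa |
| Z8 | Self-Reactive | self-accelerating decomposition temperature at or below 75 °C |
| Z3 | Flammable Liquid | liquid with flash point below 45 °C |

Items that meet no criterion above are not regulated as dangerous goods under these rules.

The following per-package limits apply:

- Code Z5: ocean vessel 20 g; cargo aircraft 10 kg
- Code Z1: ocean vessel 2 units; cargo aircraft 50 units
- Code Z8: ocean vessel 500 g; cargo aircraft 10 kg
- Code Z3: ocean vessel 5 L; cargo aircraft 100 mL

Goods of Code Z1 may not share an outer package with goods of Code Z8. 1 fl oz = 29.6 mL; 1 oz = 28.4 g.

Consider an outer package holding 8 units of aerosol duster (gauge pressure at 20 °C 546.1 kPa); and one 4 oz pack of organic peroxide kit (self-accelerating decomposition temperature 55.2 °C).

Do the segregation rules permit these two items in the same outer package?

Aerosol duster: gauge pressure at 20 °C 546.1 kPa > 300 kPa → Code Z1 (Compressed Gas).
With self-accelerating decomposition temperature 55.2 °C (≤ 75 °C), the organic peroxide kit falls in Code Z8.
Code Z1 and Code Z8 may not share an outer package.

No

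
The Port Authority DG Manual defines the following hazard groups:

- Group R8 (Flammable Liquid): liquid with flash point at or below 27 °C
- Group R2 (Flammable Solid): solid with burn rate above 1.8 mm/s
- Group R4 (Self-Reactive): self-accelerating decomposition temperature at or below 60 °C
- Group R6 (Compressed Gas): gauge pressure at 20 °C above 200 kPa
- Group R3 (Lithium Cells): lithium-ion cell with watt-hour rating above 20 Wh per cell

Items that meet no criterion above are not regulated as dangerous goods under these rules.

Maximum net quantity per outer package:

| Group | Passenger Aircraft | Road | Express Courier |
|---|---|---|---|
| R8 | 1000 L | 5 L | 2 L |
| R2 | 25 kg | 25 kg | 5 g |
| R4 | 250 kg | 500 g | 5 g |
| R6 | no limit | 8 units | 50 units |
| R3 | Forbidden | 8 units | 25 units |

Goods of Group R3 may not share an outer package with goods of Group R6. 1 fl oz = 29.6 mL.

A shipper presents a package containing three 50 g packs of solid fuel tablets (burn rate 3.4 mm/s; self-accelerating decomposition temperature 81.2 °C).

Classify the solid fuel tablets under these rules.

The solid fuel tablets have burn rate 3.4 mm/s, which is > 1.8 mm/s, so they are Group R2 (Flammable Solid).

Group R2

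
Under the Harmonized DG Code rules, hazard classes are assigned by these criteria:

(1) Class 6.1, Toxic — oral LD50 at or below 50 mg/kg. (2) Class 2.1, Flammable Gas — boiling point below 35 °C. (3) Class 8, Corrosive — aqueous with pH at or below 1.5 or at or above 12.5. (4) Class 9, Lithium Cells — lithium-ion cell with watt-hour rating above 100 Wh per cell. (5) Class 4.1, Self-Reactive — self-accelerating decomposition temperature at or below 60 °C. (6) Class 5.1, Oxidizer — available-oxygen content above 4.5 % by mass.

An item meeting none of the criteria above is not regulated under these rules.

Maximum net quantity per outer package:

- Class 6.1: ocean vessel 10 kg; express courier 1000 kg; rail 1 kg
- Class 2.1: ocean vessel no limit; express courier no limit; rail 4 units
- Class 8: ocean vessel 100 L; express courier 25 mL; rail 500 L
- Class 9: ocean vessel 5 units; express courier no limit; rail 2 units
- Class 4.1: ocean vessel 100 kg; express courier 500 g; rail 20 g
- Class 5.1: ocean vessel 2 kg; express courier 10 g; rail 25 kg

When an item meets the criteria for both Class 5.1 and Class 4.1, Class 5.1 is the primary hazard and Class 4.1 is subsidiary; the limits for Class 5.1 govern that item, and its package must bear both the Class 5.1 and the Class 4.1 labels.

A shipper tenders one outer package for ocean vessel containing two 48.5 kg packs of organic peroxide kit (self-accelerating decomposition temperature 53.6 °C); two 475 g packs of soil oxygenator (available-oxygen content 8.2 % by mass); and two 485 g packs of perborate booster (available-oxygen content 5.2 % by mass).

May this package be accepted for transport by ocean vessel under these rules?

Yes

Organic peroxide kit: self-accelerating decomposition temperature 53.6 °C ≤ 60 °C → Class 4.1 (Self-Reactive).
Available-oxygen content 8.2 % by mass meets the Class 5.1 criterion (Oxidizer), so the soil oxygenator is Class 5.1.
Available-oxygen content 5.2 % by mass meets the Class 5.1 criterion (Oxidizer), so the perborate booster is Class 5.1.
Class 4.1 quantity: two 48.5 kg packs = 97 kg.
That is within the Class 4.1 ocean vessel limit of 100 kg.
Class 5.1 net quantity: (two 475 g packs = 950 g) + (two 485 g packs = 970 g) = 1.92 kg.
1.92 kg ≤ 2 kg (ocean vessel limit, Class 5.1) — within limit.
Every hazard class is within its ocean vessel limit and no segregation rule is violated.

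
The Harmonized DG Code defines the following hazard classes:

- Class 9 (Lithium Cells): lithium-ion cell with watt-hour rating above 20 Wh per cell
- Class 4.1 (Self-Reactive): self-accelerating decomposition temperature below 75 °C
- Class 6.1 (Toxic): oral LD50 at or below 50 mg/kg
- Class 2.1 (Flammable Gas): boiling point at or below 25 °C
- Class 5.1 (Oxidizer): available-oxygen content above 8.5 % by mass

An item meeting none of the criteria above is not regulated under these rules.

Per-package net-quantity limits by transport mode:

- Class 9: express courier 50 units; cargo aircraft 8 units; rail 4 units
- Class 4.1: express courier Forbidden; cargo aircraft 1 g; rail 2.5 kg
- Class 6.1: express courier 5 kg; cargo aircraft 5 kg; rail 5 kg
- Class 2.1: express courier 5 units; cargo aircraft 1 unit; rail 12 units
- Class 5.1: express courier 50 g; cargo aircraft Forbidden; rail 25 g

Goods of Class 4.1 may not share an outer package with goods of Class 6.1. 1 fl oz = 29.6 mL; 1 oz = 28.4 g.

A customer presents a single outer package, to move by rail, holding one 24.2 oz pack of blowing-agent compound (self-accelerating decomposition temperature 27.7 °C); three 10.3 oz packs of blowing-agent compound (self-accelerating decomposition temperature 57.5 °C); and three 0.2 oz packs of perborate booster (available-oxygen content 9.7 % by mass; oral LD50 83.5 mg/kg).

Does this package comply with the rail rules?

With self-accelerating decomposition temperature 27.7 °C (< 75 °C), the blowing-agent compound falls in Class 4.1.
Blowing-agent compound: self-accelerating decomposition temperature 57.5 °C < 75 °C → Class 4.1 (Self-Reactive).
With available-oxygen content 9.7 % by mass (> 8.5 % by mass), the perborate booster falls in Class 5.1.
Class 4.1 net quantity: (one 24.2 oz pack = 687.28 g) + (three 10.3 oz packs = 877.56 g) = 1564.84 g.
1564.84 g ≤ 2.5 kg (rail limit, Class 4.1) — within limit.
Class 5.1 quantity: three 0.2 oz packs = 17.04 g.
17.04 g ≤ 25 g (rail limit, Class 5.1) — within limit.
The segregation rule (Class 4.1 with Class 6.1) does not apply to Class 4.1 with Class 5.1.
Every hazard class is within its rail limit and no segregation rule is violated.

Yes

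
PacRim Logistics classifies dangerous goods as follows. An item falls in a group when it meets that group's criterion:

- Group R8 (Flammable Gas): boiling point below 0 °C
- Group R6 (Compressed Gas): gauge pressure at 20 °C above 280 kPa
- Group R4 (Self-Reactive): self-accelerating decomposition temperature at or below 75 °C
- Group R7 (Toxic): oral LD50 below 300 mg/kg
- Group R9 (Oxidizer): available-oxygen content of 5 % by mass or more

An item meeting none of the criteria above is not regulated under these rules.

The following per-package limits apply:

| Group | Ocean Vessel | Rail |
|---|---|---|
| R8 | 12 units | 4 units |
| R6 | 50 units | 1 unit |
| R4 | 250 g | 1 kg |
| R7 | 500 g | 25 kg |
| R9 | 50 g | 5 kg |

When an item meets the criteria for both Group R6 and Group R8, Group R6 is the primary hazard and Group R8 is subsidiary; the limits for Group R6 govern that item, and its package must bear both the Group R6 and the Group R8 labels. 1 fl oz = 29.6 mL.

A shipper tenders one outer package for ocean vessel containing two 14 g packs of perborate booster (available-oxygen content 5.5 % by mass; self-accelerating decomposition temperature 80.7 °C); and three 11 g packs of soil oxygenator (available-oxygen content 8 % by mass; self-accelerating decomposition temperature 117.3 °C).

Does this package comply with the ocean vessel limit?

Perborate booster: available-oxygen content 5.5 % by mass ≥ 5 % by mass → Group R9 (Oxidizer).
With available-oxygen content 8 % by mass (≥ 5 % by mass), the soil oxygenator falls in Group R9.
Group R9 net quantity: (two 14 g packs = 28 g) + (three 11 g packs = 33 g) = 61 g.
That exceeds the Group R9 ocean vessel limit of 50 g.

No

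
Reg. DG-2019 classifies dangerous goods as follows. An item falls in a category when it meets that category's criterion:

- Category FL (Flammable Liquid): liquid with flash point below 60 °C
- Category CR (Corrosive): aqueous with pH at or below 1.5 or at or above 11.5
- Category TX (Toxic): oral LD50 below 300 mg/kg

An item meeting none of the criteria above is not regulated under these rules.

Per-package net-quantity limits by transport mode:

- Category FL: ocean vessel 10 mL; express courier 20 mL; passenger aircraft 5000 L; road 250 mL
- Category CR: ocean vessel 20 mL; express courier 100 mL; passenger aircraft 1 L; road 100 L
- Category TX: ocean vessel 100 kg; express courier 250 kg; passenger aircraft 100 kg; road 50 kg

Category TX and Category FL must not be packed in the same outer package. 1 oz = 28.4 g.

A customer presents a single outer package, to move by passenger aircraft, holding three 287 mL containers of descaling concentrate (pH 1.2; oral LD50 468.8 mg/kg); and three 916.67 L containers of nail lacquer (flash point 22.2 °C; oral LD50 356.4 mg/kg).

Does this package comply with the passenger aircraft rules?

Yes

pH 1.2 meets the Category CR criterion (Corrosive), so the descaling concentrate is Category CR.
Nail lacquer: flash point 22.2 °C < 60 °C → Category FL (Flammable Liquid).
Category CR quantity: three 287 mL containers = 861 mL.
861 mL is within the passenger aircraft limit of 1 L for Category CR.
Category FL quantity: three 916.67 L containers = 2750.01 L.
2750.01 L ≤ 5000 L (passenger aircraft limit, Category FL) — within limit.
The segregation rule (Category TX with Category FL) does not apply to Category CR with Category FL.
Every hazard category is within its passenger aircraft limit and no segregation rule is violated.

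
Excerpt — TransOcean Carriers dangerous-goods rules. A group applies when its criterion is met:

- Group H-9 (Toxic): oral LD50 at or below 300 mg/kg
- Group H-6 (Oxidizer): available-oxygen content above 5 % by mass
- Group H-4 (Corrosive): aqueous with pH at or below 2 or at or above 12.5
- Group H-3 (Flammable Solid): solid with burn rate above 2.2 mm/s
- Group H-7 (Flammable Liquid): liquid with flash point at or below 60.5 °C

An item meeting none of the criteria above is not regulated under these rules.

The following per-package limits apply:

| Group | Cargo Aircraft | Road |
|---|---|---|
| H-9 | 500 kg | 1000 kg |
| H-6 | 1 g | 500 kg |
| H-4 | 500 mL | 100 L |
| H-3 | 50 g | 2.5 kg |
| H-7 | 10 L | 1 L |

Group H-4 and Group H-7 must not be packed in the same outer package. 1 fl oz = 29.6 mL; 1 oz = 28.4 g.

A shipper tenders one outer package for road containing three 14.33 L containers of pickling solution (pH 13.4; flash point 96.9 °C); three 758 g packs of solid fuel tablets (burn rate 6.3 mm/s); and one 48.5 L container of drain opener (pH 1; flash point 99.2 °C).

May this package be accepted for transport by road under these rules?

Yes

With pH 13.4 (≥ 12.5), the pickling solution falls in Group H-4.
Burn rate 6.3 mm/s meets the Group H-3 criterion (Flammable Solid), so the solid fuel tablets are Group H-3.
The drain opener has pH 1, which is ≤ 2, so it is Group H-4 (Corrosive).
Group H-3 quantity: three 758 g packs = 2.274 kg.
That is within the Group H-3 road limit of 2.5 kg.
Total Group H-4: (three 14.33 L containers = 42.99 L) + 48.5 L = 91.49 L.
That is within the Group H-4 road limit of 100 L.
The segregation rule (Group H-4 with Group H-7) does not apply to Group H-3 with Group H-4.
Every hazard group is within its road limit and no segregation rule is violated.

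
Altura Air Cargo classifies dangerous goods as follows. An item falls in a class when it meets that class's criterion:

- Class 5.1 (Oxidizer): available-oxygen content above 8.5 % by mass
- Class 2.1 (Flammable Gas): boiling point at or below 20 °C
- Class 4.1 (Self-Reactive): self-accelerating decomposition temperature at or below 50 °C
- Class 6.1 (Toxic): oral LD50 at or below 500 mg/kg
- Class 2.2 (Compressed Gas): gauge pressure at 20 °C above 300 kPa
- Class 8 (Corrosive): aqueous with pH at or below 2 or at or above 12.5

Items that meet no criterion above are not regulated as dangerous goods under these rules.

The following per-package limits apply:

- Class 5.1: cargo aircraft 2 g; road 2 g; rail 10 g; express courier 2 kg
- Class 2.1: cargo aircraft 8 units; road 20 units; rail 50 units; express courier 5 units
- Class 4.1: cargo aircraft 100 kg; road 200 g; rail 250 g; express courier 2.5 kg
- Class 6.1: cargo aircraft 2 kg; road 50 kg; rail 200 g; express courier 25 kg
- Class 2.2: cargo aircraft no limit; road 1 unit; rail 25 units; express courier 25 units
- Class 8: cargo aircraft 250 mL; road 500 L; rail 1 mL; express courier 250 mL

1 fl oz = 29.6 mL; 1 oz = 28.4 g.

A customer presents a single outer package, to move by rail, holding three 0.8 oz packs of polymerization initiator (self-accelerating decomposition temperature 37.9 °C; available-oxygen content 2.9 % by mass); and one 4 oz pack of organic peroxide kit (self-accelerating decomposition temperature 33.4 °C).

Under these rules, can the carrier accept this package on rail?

Yes

Polymerization initiator: self-accelerating decomposition temperature 37.9 °C ≤ 50 °C → Class 4.1 (Self-Reactive).
The organic peroxide kit has self-accelerating decomposition temperature 33.4 °C, which is ≤ 50 °C, so it is Class 4.1 (Self-Reactive).
Class 4.1 net quantity: (three 0.8 oz packs = 68.16 g) + (one 4 oz pack = 113.6 g) = 181.76 g.
181.76 g is within the rail limit of 250 g for Class 4.1.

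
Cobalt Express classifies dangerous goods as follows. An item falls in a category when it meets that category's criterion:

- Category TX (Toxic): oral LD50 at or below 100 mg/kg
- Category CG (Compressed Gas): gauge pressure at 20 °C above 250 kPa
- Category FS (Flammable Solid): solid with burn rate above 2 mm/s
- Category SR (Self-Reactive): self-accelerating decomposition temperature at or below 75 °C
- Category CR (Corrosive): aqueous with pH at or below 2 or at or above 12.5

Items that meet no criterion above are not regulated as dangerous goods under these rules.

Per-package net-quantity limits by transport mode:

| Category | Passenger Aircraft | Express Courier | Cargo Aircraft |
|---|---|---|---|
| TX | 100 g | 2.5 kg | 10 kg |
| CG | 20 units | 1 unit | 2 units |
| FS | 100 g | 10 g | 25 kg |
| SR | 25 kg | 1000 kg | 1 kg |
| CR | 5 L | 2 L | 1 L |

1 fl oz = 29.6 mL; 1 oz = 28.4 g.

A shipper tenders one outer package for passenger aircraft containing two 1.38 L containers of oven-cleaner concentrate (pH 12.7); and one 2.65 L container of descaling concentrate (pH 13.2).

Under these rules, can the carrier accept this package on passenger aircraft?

With pH 12.7 (≥ 12.5), the oven-cleaner concentrate falls in Category CR.
Descaling concentrate: pH 13.2 ≥ 12.5 → Category CR (Corrosive).
Category CR net quantity: (two 1.38 L containers = 2.76 L) + 2.65 L = 5.41 L.
5.41 L > 5 L (passenger aircraft limit, Category CR) — over the limit.

No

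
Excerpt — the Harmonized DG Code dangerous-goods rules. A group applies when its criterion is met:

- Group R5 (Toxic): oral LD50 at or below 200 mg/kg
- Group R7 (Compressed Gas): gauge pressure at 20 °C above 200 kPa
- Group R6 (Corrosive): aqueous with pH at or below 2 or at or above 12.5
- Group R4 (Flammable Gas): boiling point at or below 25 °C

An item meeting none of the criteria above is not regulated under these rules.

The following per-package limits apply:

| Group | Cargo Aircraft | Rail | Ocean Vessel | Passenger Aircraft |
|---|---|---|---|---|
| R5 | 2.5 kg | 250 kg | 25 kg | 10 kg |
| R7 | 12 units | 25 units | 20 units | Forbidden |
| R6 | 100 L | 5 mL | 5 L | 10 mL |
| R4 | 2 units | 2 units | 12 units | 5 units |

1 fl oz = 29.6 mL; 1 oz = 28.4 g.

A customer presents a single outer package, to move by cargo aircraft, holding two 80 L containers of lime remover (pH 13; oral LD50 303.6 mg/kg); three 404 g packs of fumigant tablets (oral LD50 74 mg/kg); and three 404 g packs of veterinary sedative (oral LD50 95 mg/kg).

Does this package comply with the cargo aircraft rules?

No

With pH 13 (≥ 12.5), the lime remover falls in Group R6.
Oral LD50 74 mg/kg meets the Group R5 criterion (Toxic), so the fumigant tablets are Group R5.
Oral LD50 95 mg/kg meets the Group R5 criterion (Toxic), so the veterinary sedative is Group R5.
Total Group R5: (three 404 g packs = 1.212 kg) + (three 404 g packs = 1.212 kg) = 2.424 kg.
That is within the Group R5 cargo aircraft limit of 2.5 kg.
Group R6 quantity: two 80 L containers = 160 L.
That exceeds the Group R6 cargo aircraft limit of 100 L.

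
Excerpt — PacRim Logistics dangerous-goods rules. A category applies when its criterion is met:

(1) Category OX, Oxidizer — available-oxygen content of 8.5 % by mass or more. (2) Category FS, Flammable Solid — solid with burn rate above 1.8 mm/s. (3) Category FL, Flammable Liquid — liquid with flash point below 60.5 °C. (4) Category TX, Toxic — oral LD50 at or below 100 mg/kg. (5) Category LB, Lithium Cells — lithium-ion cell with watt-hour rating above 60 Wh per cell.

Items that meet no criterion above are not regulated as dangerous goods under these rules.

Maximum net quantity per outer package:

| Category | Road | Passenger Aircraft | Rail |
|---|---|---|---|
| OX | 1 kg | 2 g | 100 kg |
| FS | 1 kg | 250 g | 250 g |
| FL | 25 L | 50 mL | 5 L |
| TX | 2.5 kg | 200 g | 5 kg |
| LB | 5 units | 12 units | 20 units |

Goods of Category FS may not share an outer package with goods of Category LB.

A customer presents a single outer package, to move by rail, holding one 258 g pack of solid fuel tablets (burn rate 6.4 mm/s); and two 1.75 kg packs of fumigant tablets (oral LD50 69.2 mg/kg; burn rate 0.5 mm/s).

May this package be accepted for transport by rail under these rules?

No

With burn rate 6.4 mm/s (> 1.8 mm/s), the solid fuel tablets fall in Category FS.
The fumigant tablets have oral LD50 69.2 mg/kg, which is ≤ 100 mg/kg, so they are Category TX (Toxic).
Category FS quantity: 258 g.
258 g > 250 g (rail limit, Category FS) — over the limit.
Category TX quantity: two 1.75 kg packs = 3.5 kg.
3.5 kg ≤ 5 kg (rail limit, Category TX) — within limit.
The segregation rule (Category FS with Category LB) does not apply to Category FS with Category TX.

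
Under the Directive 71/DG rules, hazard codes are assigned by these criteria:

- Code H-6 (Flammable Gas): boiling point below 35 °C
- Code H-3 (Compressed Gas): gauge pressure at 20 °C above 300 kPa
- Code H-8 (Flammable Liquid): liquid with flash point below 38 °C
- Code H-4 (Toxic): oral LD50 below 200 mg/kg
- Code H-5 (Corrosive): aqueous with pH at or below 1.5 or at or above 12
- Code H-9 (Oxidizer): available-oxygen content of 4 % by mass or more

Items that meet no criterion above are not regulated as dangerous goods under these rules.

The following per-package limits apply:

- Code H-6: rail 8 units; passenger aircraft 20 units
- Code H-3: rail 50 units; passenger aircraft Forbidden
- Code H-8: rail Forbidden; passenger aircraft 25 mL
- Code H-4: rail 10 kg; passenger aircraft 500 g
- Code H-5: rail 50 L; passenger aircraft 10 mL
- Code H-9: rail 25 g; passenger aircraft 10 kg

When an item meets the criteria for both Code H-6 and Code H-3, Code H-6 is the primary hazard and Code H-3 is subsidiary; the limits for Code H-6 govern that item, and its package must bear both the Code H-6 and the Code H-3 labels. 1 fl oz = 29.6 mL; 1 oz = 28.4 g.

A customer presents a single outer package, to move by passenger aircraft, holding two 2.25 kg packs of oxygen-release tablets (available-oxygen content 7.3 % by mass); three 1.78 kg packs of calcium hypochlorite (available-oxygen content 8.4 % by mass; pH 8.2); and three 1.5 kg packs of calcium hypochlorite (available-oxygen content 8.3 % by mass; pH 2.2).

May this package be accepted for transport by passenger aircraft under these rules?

No

Oxygen-release tablets: available-oxygen content 7.3 % by mass ≥ 4 % by mass → Code H-9 (Oxidizer).
With available-oxygen content 8.4 % by mass (≥ 4 % by mass), the calcium hypochlorite falls in Code H-9.
With available-oxygen content 8.3 % by mass (≥ 4 % by mass), the calcium hypochlorite falls in Code H-9.
Code H-9 net quantity: (two 2.25 kg packs = 4.5 kg) + (three 1.78 kg packs = 5.34 kg) + (three 1.5 kg packs = 4.5 kg) = 14.34 kg.
14.34 kg > 10 kg (passenger aircraft limit, Code H-9) — over the limit.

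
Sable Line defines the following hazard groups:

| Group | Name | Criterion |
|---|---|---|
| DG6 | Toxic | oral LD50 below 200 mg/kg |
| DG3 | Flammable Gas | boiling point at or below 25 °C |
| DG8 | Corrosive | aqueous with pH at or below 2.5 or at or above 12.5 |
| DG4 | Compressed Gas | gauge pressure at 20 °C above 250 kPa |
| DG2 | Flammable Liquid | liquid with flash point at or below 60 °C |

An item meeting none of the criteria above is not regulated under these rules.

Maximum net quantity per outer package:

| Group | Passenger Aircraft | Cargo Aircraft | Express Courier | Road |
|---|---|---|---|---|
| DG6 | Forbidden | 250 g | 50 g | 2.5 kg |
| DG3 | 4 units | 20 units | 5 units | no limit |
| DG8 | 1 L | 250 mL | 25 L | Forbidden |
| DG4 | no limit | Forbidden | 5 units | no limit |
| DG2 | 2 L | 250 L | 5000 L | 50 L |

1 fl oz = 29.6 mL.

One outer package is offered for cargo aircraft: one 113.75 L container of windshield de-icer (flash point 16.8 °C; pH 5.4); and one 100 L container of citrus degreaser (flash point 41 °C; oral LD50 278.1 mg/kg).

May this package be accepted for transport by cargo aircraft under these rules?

Yes

Windshield de-icer: flash point 16.8 °C ≤ 60 °C → Group DG2 (Flammable Liquid).
With flash point 41 °C (≤ 60 °C), the citrus degreaser falls in Group DG2.
Total Group DG2: 113.75 L + 100 L = 213.75 L.
213.75 L is within the cargo aircraft limit of 250 L for Group DG2.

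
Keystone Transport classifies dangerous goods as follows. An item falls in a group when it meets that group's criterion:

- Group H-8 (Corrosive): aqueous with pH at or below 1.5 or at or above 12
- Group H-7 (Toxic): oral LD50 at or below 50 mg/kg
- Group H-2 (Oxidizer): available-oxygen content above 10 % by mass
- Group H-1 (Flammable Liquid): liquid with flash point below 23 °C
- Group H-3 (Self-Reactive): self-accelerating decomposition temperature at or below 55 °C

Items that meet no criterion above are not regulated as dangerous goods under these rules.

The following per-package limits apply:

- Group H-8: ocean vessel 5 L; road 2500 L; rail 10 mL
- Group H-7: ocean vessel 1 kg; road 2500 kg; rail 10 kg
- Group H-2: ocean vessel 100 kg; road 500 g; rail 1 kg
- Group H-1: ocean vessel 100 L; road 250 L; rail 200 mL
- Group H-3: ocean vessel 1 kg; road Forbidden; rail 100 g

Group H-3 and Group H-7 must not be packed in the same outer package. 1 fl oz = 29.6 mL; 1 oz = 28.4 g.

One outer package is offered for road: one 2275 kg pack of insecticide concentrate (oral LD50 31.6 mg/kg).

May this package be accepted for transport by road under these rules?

Yes

Insecticide concentrate: oral LD50 31.6 mg/kg ≤ 50 mg/kg → Group H-7 (Toxic).
Group H-7 quantity: 2275 kg.
That is within the Group H-7 road limit of 2500 kg.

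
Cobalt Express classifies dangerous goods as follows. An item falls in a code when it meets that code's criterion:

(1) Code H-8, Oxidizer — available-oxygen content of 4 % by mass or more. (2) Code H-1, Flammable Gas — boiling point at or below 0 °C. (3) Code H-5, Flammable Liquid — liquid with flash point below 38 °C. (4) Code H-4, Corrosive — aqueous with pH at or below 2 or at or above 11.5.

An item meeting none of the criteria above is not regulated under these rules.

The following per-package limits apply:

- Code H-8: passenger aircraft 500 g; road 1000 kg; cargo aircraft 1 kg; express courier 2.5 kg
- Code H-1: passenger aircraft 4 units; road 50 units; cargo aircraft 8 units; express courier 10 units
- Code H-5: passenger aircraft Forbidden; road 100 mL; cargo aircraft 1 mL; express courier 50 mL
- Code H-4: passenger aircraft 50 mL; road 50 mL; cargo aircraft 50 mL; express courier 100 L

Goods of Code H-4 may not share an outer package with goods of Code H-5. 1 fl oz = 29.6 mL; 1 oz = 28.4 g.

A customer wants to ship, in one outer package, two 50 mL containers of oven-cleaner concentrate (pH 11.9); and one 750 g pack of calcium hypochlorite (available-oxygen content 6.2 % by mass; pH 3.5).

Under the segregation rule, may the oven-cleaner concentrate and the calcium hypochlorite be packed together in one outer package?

Yes

Oven-cleaner concentrate: pH 11.9 ≥ 11.5 → Code H-4 (Corrosive).
With available-oxygen content 6.2 % by mass (≥ 4 % by mass), the calcium hypochlorite falls in Code H-8.
No segregation rule bars Code H-4 with Code H-8.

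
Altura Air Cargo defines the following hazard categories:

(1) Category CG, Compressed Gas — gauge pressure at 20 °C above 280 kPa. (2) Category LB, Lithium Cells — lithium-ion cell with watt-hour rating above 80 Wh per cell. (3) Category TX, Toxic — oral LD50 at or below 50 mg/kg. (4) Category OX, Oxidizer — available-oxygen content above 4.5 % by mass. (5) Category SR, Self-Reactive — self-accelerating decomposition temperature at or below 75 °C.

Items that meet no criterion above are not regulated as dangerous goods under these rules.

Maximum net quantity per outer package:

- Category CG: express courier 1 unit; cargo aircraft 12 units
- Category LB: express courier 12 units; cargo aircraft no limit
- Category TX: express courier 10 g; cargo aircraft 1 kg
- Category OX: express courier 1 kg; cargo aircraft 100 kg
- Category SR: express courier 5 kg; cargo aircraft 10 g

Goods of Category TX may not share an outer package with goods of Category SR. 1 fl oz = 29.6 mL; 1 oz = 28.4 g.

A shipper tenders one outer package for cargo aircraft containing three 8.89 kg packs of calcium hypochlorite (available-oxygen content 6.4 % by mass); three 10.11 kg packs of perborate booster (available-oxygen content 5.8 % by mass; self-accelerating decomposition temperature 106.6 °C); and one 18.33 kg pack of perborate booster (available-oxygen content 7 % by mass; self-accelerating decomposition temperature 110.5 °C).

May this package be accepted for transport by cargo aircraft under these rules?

The calcium hypochlorite has available-oxygen content 6.4 % by mass, which is > 4.5 % by mass, so it is Category OX (Oxidizer).
Perborate booster: available-oxygen content 5.8 % by mass > 4.5 % by mass → Category OX (Oxidizer).
The perborate booster has available-oxygen content 7 % by mass, which is > 4.5 % by mass, so it is Category OX (Oxidizer).
Category OX net quantity: (three 8.89 kg packs = 26.67 kg) + (three 10.11 kg packs = 30.33 kg) + 18.33 kg = 75.33 kg.
75.33 kg is within the cargo aircraft limit of 100 kg for Category OX.

Yes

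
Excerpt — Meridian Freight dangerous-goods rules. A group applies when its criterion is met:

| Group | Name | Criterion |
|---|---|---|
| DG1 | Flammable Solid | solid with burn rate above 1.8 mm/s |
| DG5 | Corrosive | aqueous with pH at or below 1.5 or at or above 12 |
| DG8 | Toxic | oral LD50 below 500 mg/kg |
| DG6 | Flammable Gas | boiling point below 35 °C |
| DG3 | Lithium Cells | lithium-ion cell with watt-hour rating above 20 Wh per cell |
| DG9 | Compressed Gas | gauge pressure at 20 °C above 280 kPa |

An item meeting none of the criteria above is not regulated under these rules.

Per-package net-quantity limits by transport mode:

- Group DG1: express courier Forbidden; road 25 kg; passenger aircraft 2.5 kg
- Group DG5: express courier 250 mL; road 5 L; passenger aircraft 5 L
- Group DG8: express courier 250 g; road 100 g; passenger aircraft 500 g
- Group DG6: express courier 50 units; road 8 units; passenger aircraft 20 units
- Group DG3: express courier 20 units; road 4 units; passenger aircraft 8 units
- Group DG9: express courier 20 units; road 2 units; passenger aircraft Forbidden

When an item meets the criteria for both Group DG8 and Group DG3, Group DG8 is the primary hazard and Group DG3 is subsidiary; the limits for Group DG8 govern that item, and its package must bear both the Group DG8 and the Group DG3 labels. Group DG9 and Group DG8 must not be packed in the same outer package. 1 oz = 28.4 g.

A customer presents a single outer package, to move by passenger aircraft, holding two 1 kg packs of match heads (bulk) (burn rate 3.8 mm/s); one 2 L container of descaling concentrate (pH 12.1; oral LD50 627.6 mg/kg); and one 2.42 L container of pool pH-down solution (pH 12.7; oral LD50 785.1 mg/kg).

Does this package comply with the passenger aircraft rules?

Yes

Burn rate 3.8 mm/s meets the Group DG1 criterion (Flammable Solid), so the match heads (bulk) are Group DG1.
The descaling concentrate has pH 12.1, which is ≥ 12, so it is Group DG5 (Corrosive).
With pH 12.7 (≥ 12), the pool pH-down solution falls in Group DG5.
Group DG1 quantity: two 1 kg packs = 2 kg.
2 kg ≤ 2.5 kg (passenger aircraft limit, Group DG1) — within limit.
Group DG5 net quantity: 2 L + 2.42 L = 4.42 L.
4.42 L is within the passenger aircraft limit of 5 L for Group DG5.
The segregation rule (Group DG9 with Group DG8) does not apply to Group DG1 with Group DG5.
Every hazard group is within its passenger aircraft limit and no segregation rule is violated.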